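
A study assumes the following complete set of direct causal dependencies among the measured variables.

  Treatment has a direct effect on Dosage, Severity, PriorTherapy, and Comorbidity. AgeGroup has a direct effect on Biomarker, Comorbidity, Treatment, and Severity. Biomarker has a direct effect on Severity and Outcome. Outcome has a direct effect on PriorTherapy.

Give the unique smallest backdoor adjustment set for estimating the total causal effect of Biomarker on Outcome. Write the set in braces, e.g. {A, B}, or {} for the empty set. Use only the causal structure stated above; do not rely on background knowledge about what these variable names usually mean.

Variables eligible for adjustment (non-descendants of Biomarker, excluding Biomarker and Outcome): {AgeGroup, Comorbidity, Dosage, Treatment}.
Backdoor paths from Biomarker to Outcome:
  P1: Biomarker <- AgeGroup -> Treatment -> PriorTherapy <- Outcome
  P2: Biomarker <- AgeGroup -> Severity <- Treatment -> PriorTherapy <- Outcome
  P3: Biomarker <- AgeGroup -> Comorbidity <- Treatment -> PriorTherapy <- Outcome
Each backdoor path contains an unconditioned collider, so every path is already blocked with the empty conditioning set:
  P1: blocked at collider PriorTherapy (neither it nor any descendant is in the conditioning set).
  P2: blocked at collider Severity (neither it nor any descendant is in the conditioning set).
  P3: blocked at collider Comorbidity (neither it nor any descendant is in the conditioning set).
The empty set is therefore the unique smallest valid set.

{}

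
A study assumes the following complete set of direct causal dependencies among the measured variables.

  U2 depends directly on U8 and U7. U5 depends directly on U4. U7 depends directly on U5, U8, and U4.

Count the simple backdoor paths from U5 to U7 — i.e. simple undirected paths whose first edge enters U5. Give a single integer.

1

A backdoor path from U5 to U7 is any simple undirected path whose first edge points into U5 (i.e. leaves U5 via a parent).
Parents of U5: {U4}.
Enumerating:
  P1: U5 <- U4 -> U7
That exhausts the simple backdoor paths. Count: 1.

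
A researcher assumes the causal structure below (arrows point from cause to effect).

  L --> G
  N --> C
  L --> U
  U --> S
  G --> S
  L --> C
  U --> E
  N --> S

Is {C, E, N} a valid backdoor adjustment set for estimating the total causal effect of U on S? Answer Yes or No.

No

Backdoor paths from U to S (paths whose first edge points into U):
  P1: U <- L -> C <- N -> S
  P2: U <- L -> G -> S
Condition 1 (no descendant of U in the set): FAILS — E is a descendant of U.
Condition 2 (every backdoor path blocked by {C, E, N}):
  P1: blocked at fork node N ∈ conditioning set.
  P2: open — no interior node is in the conditioning set.
{C, E, N} does not satisfy the backdoor criterion.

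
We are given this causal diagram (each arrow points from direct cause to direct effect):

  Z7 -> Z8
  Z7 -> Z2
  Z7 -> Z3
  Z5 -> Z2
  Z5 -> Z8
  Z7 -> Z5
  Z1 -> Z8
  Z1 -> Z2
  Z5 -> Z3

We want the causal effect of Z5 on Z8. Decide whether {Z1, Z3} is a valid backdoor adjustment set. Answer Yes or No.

No

Backdoor paths from Z5 to Z8 (paths whose first edge points into Z5):
  P1: Z5 <- Z7 -> Z2 <- Z1 -> Z8
  P2: Z5 <- Z7 -> Z8
Condition 1 (no descendant of Z5 in the set): FAILS — Z3 is a descendant of Z5.
Condition 2 (every backdoor path blocked by {Z1, Z3}):
  P1: blocked at collider Z2 (neither it nor any descendant is in the conditioning set).
  P2: open — no interior node is in the conditioning set.
{Z1, Z3} does not satisfy the backdoor criterion.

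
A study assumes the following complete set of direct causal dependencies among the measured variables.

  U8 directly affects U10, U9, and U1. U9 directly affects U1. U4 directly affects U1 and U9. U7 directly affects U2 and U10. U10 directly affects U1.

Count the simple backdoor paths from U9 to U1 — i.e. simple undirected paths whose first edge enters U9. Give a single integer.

3

A backdoor path from U9 to U1 is any simple undirected path whose first edge points into U9 (i.e. leaves U9 via a parent).
Parents of U9: {U4, U8}.
Enumerating:
  P1: U9 <- U8 -> U10 -> U1
  P2: U9 <- U8 -> U1
  P3: U9 <- U4 -> U1
That exhausts the simple backdoor paths. Count: 3.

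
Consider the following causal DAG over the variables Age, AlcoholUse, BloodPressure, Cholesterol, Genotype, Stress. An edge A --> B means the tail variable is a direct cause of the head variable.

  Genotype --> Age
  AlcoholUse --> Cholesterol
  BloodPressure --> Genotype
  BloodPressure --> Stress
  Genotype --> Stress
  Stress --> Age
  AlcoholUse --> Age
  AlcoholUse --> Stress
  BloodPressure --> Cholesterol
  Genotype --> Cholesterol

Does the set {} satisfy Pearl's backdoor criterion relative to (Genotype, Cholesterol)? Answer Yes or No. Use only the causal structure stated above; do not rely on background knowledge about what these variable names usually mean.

No

Backdoor paths from Genotype to Cholesterol (paths whose first edge points into Genotype):
  P1: Genotype <- BloodPressure -> Stress <- AlcoholUse -> Cholesterol
  P2: Genotype <- BloodPressure -> Stress -> Age <- AlcoholUse -> Cholesterol
  P3: Genotype <- BloodPressure -> Cholesterol
Condition 1 (no descendant of Genotype in the set): holds — descendants of Genotype are {Age, Cholesterol, Stress}; none are in {}.
Condition 2 (every backdoor path blocked by {}):
  P1: blocked at collider Stress (neither it nor any descendant is in the conditioning set).
  P2: blocked at collider Age (neither it nor any descendant is in the conditioning set).
  P3: open — no interior node is in the conditioning set.
{} does not satisfy the backdoor criterion.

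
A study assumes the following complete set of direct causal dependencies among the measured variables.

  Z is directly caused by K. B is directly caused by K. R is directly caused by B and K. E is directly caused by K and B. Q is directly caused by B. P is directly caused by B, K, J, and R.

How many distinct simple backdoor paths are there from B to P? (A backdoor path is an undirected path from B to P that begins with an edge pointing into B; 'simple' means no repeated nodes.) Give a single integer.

A backdoor path from B to P is any simple undirected path whose first edge points into B (i.e. leaves B via a parent).
Parents of B: {K}.
Enumerating:
  P1: B <- K -> R -> P
  P2: B <- K -> P
That exhausts the simple backdoor paths. Count: 2.

2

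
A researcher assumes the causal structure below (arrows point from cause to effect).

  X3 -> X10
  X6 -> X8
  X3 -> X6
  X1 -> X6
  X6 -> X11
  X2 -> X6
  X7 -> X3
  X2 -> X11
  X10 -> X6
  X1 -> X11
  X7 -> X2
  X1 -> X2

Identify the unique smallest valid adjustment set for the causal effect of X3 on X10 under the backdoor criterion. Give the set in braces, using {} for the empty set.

{}

Variables eligible for adjustment (non-descendants of X3, excluding X3 and X10): {X1, X2, X7}.
Backdoor paths from X3 to X10:
  P1: X3 <- X7 -> X2 <- X1 -> X6 <- X10
  P2: X3 <- X7 -> X2 <- X1 -> X11 <- X6 <- X10
  P3: X3 <- X7 -> X2 -> X6 <- X10
  P4: X3 <- X7 -> X2 -> X11 <- X1 -> X6 <- X10
  P5: X3 <- X7 -> X2 -> X11 <- X6 <- X10
Each backdoor path contains an unconditioned collider, so every path is already blocked with the empty conditioning set:
  P1: blocked at collider X2 (neither it nor any descendant is in the conditioning set).
  P2: blocked at collider X2 (neither it nor any descendant is in the conditioning set).
  P3: blocked at collider X6 (neither it nor any descendant is in the conditioning set).
  P4: blocked at collider X11 (neither it nor any descendant is in the conditioning set).
  P5: blocked at collider X11 (neither it nor any descendant is in the conditioning set).
The empty set is therefore the unique smallest valid set.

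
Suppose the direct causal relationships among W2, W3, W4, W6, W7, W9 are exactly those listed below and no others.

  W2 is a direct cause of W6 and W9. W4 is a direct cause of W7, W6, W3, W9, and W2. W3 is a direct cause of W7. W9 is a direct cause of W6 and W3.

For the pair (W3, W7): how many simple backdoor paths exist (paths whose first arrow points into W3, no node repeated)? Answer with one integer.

A backdoor path from W3 to W7 is any simple undirected path whose first edge points into W3 (i.e. leaves W3 via a parent).
Parents of W3: {W4, W9}.
Enumerating:
  P1: W3 <- W4 -> W7
  P2: W3 <- W9 <- W4 -> W7
  P3: W3 <- W9 <- W2 <- W4 -> W7
  P4: W3 <- W9 <- W2 -> W6 <- W4 -> W7
  P5: W3 <- W9 -> W6 <- W4 -> W7
  P6: W3 <- W9 -> W6 <- W2 <- W4 -> W7
That exhausts the simple backdoor paths. Count: 6.

6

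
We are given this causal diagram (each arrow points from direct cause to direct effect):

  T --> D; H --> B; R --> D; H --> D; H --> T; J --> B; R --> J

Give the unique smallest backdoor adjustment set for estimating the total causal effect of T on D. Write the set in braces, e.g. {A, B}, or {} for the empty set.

{H}

Variables eligible for adjustment (non-descendants of T, excluding T and D): {B, H, J, R}.
Backdoor paths from T to D:
  P1: T <- H -> D
  P2: T <- H -> B <- J <- R -> D
The empty set is not sufficient: P1 (T <- H -> D) has no collider blocking it and no conditioned non-collider, so it is open.
Try {H}:
  P1: blocked at fork node H ∈ conditioning set.
  P2: blocked at fork node H ∈ conditioning set.
{H} contains no descendant of T and blocks every backdoor path.
No other singleton works — e.g. {R} leaves P1 open — so {H} is the unique smallest valid adjustment set.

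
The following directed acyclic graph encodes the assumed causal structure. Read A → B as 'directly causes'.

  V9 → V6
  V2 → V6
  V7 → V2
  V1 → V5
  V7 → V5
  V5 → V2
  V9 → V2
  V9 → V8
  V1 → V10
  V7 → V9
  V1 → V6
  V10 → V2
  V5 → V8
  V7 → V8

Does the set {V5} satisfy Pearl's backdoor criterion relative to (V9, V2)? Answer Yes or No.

Backdoor paths from V9 to V2 (paths whose first edge points into V9):
  P1: V9 <- V7 -> V5 <- V1 -> V10 -> V2
  P2: V9 <- V7 -> V5 <- V1 -> V6 <- V2
  P3: V9 <- V7 -> V5 -> V2
  P4: V9 <- V7 -> V2
  P5: V9 <- V7 -> V8 <- V5 <- V1 -> V10 -> V2
  P6: V9 <- V7 -> V8 <- V5 <- V1 -> V6 <- V2
  P7: V9 <- V7 -> V8 <- V5 -> V2
Condition 1 (no descendant of V9 in the set): holds — descendants of V9 are {V2, V6, V8}; none are in {V5}.
Condition 2 (every backdoor path blocked by {V5}):
  P1: open — collider(s) V5 are conditioned on (or have a conditioned descendant) and no non-collider on the path is in the set.
  P2: blocked at collider V6 (neither it nor any descendant is in the conditioning set).
  P3: blocked at chain node V5 ∈ conditioning set.
  P4: open — no interior node is in the conditioning set.
  P5: blocked at collider V8 (neither it nor any descendant is in the conditioning set).
  P6: blocked at collider V8 (neither it nor any descendant is in the conditioning set).
  P7: blocked at collider V8 (neither it nor any descendant is in the conditioning set).
{V5} does not satisfy the backdoor criterion.

No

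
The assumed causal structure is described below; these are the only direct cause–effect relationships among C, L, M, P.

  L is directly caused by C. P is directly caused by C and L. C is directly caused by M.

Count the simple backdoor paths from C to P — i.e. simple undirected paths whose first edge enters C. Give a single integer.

0

A backdoor path from C to P is any simple undirected path whose first edge points into C (i.e. leaves C via a parent).
Parents of C: {M}.
No simple path from any parent of C reaches P without revisiting C, so there are no backdoor paths.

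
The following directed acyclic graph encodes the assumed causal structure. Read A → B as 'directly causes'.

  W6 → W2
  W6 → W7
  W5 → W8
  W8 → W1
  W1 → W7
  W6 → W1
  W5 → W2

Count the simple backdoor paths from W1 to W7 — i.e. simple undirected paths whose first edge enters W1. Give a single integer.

A backdoor path from W1 to W7 is any simple undirected path whose first edge points into W1 (i.e. leaves W1 via a parent).
Parents of W1: {W6, W8}.
Enumerating:
  P1: W1 <- W6 -> W7
  P2: W1 <- W8 <- W5 -> W2 <- W6 -> W7
That exhausts the simple backdoor paths. Count: 2.

2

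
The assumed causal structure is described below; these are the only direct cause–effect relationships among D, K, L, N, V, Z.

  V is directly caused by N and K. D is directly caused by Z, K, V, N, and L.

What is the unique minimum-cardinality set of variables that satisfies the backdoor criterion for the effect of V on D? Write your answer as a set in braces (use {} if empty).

{K, N}

Variables eligible for adjustment (non-descendants of V, excluding V and D): {K, L, N, Z}.
Backdoor paths from V to D:
  P1: V <- N -> D
  P2: V <- K -> D
The empty set is not sufficient: P1 (V <- N -> D) has no collider blocking it and no conditioned non-collider, so it is open.
Try {K, N}:
  P1: blocked at fork node N ∈ conditioning set.
  P2: blocked at fork node K ∈ conditioning set.
{K, N} contains no descendant of V and blocks every backdoor path.
Every element of {K, N} is needed (dropping K leaves P2 open; dropping N leaves P1 open), so no proper subset is valid.
Among all size-2 subsets of the eligible variables, only {K, N} blocks every backdoor path, so it is the unique smallest valid adjustment set.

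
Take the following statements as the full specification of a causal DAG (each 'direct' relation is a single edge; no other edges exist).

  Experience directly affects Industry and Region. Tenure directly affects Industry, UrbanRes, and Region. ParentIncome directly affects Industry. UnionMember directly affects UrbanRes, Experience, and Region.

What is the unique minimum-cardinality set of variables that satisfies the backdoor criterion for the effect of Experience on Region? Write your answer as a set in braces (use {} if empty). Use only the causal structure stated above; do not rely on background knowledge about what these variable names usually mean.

{UnionMember}

Variables eligible for adjustment (non-descendants of Experience, excluding Experience and Region): {ParentIncome, Tenure, UnionMember, UrbanRes}.
Backdoor paths from Experience to Region:
  P1: Experience <- UnionMember -> Region
  P2: Experience <- UnionMember -> UrbanRes <- Tenure -> Region
The empty set is not sufficient: P1 (Experience <- UnionMember -> Region) has no collider blocking it and no conditioned non-collider, so it is open.
Try {UnionMember}:
  P1: blocked at fork node UnionMember ∈ conditioning set.
  P2: blocked at fork node UnionMember ∈ conditioning set.
{UnionMember} contains no descendant of Experience and blocks every backdoor path.
No other singleton works — e.g. {ParentIncome} leaves P1 open — so {UnionMember} is the unique smallest valid adjustment set.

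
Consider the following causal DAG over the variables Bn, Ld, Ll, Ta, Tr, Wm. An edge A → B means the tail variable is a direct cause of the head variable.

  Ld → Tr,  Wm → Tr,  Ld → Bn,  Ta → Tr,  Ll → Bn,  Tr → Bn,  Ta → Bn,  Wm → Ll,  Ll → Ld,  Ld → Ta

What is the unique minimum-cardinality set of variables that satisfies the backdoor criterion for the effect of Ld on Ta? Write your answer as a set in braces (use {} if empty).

{}

Variables eligible for adjustment (non-descendants of Ld, excluding Ld and Ta): {Ll, Wm}.
Backdoor paths from Ld to Ta:
  P1: Ld <- Ll <- Wm -> Tr <- Ta
  P2: Ld <- Ll <- Wm -> Tr -> Bn <- Ta
  P3: Ld <- Ll -> Bn <- Ta
  P4: Ld <- Ll -> Bn <- Tr <- Ta
Each backdoor path contains an unconditioned collider, so every path is already blocked with the empty conditioning set:
  P1: blocked at collider Tr (neither it nor any descendant is in the conditioning set).
  P2: blocked at collider Bn (neither it nor any descendant is in the conditioning set).
  P3: blocked at collider Bn (neither it nor any descendant is in the conditioning set).
  P4: blocked at collider Bn (neither it nor any descendant is in the conditioning set).
The empty set is therefore the unique smallest valid set.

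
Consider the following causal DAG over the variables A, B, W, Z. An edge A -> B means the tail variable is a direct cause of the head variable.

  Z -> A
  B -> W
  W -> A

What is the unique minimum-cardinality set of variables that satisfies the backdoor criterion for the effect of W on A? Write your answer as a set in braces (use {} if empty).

Variables eligible for adjustment (non-descendants of W, excluding W and A): {B, Z}.
Backdoor paths from W to A:
  (none)
With no backdoor paths the empty set already satisfies the criterion, and it is trivially minimal.

{}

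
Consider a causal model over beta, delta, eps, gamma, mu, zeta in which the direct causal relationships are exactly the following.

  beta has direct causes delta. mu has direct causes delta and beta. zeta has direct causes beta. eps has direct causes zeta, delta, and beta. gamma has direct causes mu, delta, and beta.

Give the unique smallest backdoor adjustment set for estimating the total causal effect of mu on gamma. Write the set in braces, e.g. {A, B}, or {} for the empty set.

Variables eligible for adjustment (non-descendants of mu, excluding mu and gamma): {beta, delta, eps, zeta}.
Backdoor paths from mu to gamma:
  P1: mu <- delta -> beta -> gamma
  P2: mu <- delta -> eps <- beta -> gamma
  P3: mu <- delta -> eps <- zeta <- beta -> gamma
  P4: mu <- delta -> gamma
  P5: mu <- beta <- delta -> gamma
  P6: mu <- beta -> zeta -> eps <- delta -> gamma
  P7: mu <- beta -> eps <- delta -> gamma
  P8: mu <- beta -> gamma
The empty set is not sufficient: P1 (mu <- delta -> beta -> gamma) has no collider blocking it and no conditioned non-collider, so it is open.
Try {beta, delta}:
  P1: blocked at fork node delta ∈ conditioning set.
  P2: blocked at fork node delta ∈ conditioning set.
  P3: blocked at fork node delta ∈ conditioning set.
  P4: blocked at fork node delta ∈ conditioning set.
  P5: blocked at chain node beta ∈ conditioning set.
  P6: blocked at fork node beta ∈ conditioning set.
  P7: blocked at fork node beta ∈ conditioning set.
  P8: blocked at fork node beta ∈ conditioning set.
{beta, delta} contains no descendant of mu and blocks every backdoor path.
Every element of {beta, delta} is needed (dropping beta leaves P8 open; dropping delta leaves P4 open), so no proper subset is valid.
Among all size-2 subsets of the eligible variables, only {beta, delta} blocks every backdoor path, so it is the unique smallest valid adjustment set.

{beta, delta}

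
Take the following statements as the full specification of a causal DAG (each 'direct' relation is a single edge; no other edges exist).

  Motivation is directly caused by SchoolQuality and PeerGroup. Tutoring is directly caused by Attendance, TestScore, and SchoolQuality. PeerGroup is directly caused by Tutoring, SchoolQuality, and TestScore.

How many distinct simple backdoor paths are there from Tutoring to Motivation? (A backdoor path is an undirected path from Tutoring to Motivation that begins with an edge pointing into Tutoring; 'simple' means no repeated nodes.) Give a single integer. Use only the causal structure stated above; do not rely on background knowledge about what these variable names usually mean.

A backdoor path from Tutoring to Motivation is any simple undirected path whose first edge points into Tutoring (i.e. leaves Tutoring via a parent).
Parents of Tutoring: {Attendance, SchoolQuality, TestScore}.
Enumerating:
  P1: Tutoring <- TestScore -> PeerGroup <- SchoolQuality -> Motivation
  P2: Tutoring <- TestScore -> PeerGroup -> Motivation
  P3: Tutoring <- SchoolQuality -> PeerGroup -> Motivation
  P4: Tutoring <- SchoolQuality -> Motivation
That exhausts the simple backdoor paths. Count: 4.

4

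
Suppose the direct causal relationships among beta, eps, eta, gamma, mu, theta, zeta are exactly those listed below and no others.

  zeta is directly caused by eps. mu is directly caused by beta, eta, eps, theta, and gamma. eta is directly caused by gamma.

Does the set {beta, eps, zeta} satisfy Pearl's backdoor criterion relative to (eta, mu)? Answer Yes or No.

Backdoor paths from eta to mu (paths whose first edge points into eta):
  P1: eta <- gamma -> mu
Condition 1 (no descendant of eta in the set): holds — descendants of eta are {mu}; none are in {beta, eps, zeta}.
Condition 2 (every backdoor path blocked by {beta, eps, zeta}):
  P1: open — no interior node is in the conditioning set.
{beta, eps, zeta} does not satisfy the backdoor criterion.

No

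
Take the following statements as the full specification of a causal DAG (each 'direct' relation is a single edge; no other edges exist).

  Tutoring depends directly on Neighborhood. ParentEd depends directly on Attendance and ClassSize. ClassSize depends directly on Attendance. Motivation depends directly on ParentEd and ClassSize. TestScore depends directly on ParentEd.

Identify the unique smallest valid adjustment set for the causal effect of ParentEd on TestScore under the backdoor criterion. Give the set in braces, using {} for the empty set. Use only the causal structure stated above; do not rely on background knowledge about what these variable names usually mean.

Variables eligible for adjustment (non-descendants of ParentEd, excluding ParentEd and TestScore): {Attendance, ClassSize, Neighborhood, Tutoring}.
Backdoor paths from ParentEd to TestScore:
  (none)
With no backdoor paths the empty set already satisfies the criterion, and it is trivially minimal.

{}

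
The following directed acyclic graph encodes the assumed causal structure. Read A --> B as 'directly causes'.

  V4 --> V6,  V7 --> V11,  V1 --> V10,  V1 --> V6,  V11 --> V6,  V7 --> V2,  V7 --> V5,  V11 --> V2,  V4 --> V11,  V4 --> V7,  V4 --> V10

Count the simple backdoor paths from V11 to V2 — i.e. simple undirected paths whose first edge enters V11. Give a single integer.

A backdoor path from V11 to V2 is any simple undirected path whose first edge points into V11 (i.e. leaves V11 via a parent).
Parents of V11: {V4, V7}.
Enumerating:
  P1: V11 <- V4 -> V7 -> V2
  P2: V11 <- V7 -> V2
That exhausts the simple backdoor paths. Count: 2.

2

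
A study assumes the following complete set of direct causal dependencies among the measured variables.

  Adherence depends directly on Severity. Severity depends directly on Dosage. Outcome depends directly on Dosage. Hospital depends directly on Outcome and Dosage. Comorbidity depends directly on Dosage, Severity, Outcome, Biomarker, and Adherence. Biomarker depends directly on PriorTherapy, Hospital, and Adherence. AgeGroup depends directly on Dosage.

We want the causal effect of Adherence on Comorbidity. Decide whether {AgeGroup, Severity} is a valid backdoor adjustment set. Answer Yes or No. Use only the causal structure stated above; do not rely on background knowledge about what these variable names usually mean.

Backdoor paths from Adherence to Comorbidity (paths whose first edge points into Adherence):
  P1: Adherence <- Severity <- Dosage -> Outcome -> Hospital -> Biomarker -> Comorbidity
  P2: Adherence <- Severity <- Dosage -> Outcome -> Comorbidity
  P3: Adherence <- Severity <- Dosage -> Hospital <- Outcome -> Comorbidity
  P4: Adherence <- Severity <- Dosage -> Hospital -> Biomarker -> Comorbidity
  P5: Adherence <- Severity <- Dosage -> Comorbidity
  P6: Adherence <- Severity -> Comorbidity
Condition 1 (no descendant of Adherence in the set): holds — descendants of Adherence are {Biomarker, Comorbidity}; none are in {AgeGroup, Severity}.
Condition 2 (every backdoor path blocked by {AgeGroup, Severity}):
  P1: blocked at chain node Severity ∈ conditioning set.
  P2: blocked at chain node Severity ∈ conditioning set.
  P3: blocked at chain node Severity ∈ conditioning set.
  P4: blocked at chain node Severity ∈ conditioning set.
  P5: blocked at chain node Severity ∈ conditioning set.
  P6: blocked at fork node Severity ∈ conditioning set.
{AgeGroup, Severity} satisfies the backdoor criterion.

Yes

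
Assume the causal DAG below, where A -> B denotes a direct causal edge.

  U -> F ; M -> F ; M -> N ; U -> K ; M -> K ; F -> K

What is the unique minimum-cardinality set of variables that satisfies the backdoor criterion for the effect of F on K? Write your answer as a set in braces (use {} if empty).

{M, U}

Variables eligible for adjustment (non-descendants of F, excluding F and K): {M, N, U}.
Backdoor paths from F to K:
  P1: F <- U -> K
  P2: F <- M -> K
The empty set is not sufficient: P1 (F <- U -> K) has no collider blocking it and no conditioned non-collider, so it is open.
Try {M, U}:
  P1: blocked at fork node U ∈ conditioning set.
  P2: blocked at fork node M ∈ conditioning set.
{M, U} contains no descendant of F and blocks every backdoor path.
Every element of {M, U} is needed (dropping M leaves P2 open; dropping U leaves P1 open), so no proper subset is valid.
Among all size-2 subsets of the eligible variables, only {M, U} blocks every backdoor path, so it is the unique smallest valid adjustment set.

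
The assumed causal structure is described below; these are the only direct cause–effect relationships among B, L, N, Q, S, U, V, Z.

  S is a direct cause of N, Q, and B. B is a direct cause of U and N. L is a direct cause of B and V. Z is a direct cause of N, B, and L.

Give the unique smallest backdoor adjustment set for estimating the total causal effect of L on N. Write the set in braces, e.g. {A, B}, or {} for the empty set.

{Z}

Variables eligible for adjustment (non-descendants of L, excluding L and N): {Q, S, Z}.
Backdoor paths from L to N:
  P1: L <- Z -> B <- S -> N
  P2: L <- Z -> B -> N
  P3: L <- Z -> N
The empty set is not sufficient: P2 (L <- Z -> B -> N) has no collider blocking it and no conditioned non-collider, so it is open.
Try {Z}:
  P1: blocked at fork node Z ∈ conditioning set.
  P2: blocked at fork node Z ∈ conditioning set.
  P3: blocked at fork node Z ∈ conditioning set.
{Z} contains no descendant of L and blocks every backdoor path.
No other singleton works — e.g. {S} leaves P2 open — so {Z} is the unique smallest valid adjustment set.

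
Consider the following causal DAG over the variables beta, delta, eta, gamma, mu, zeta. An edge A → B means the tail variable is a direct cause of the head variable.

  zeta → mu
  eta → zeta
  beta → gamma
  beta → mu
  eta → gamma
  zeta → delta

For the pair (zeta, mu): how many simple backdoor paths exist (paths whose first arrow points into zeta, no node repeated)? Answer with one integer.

1

A backdoor path from zeta to mu is any simple undirected path whose first edge points into zeta (i.e. leaves zeta via a parent).
Parents of zeta: {eta}.
Enumerating:
  P1: zeta <- eta -> gamma <- beta -> mu
That exhausts the simple backdoor paths. Count: 1.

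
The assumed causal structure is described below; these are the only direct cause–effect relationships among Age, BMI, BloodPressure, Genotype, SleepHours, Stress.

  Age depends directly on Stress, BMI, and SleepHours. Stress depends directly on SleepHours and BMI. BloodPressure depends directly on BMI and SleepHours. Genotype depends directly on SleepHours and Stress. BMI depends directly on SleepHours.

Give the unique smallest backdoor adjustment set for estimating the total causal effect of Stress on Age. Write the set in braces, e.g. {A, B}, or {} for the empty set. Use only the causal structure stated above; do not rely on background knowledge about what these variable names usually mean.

Variables eligible for adjustment (non-descendants of Stress, excluding Stress and Age): {BMI, BloodPressure, SleepHours}.
Backdoor paths from Stress to Age:
  P1: Stress <- SleepHours -> BMI -> Age
  P2: Stress <- SleepHours -> BloodPressure <- BMI -> Age
  P3: Stress <- SleepHours -> Age
  P4: Stress <- BMI <- SleepHours -> Age
  P5: Stress <- BMI -> BloodPressure <- SleepHours -> Age
  P6: Stress <- BMI -> Age
The empty set is not sufficient: P1 (Stress <- SleepHours -> BMI -> Age) has no collider blocking it and no conditioned non-collider, so it is open.
Try {BMI, SleepHours}:
  P1: blocked at fork node SleepHours ∈ conditioning set.
  P2: blocked at fork node SleepHours ∈ conditioning set.
  P3: blocked at fork node SleepHours ∈ conditioning set.
  P4: blocked at chain node BMI ∈ conditioning set.
  P5: blocked at fork node BMI ∈ conditioning set.
  P6: blocked at fork node BMI ∈ conditioning set.
{BMI, SleepHours} contains no descendant of Stress and blocks every backdoor path.
Every element of {BMI, SleepHours} is needed (dropping BMI leaves P6 open; dropping SleepHours leaves P3 open), so no proper subset is valid.
Among all size-2 subsets of the eligible variables, only {BMI, SleepHours} blocks every backdoor path, so it is the unique smallest valid adjustment set.

{BMI, SleepHours}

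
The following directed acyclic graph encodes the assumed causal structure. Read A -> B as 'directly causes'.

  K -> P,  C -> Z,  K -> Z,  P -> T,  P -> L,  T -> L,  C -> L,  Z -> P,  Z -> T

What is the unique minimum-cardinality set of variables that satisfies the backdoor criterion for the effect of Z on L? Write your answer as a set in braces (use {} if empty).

Variables eligible for adjustment (non-descendants of Z, excluding Z and L): {C, K}.
Backdoor paths from Z to L:
  P1: Z <- K -> P -> T -> L
  P2: Z <- K -> P -> L
  P3: Z <- C -> L
The empty set is not sufficient: P1 (Z <- K -> P -> T -> L) has no collider blocking it and no conditioned non-collider, so it is open.
Try {C, K}:
  P1: blocked at fork node K ∈ conditioning set.
  P2: blocked at fork node K ∈ conditioning set.
  P3: blocked at fork node C ∈ conditioning set.
{C, K} contains no descendant of Z and blocks every backdoor path.
Every element of {C, K} is needed (dropping C leaves P3 open; dropping K leaves P1 open), so no proper subset is valid.
Among all size-2 subsets of the eligible variables, only {C, K} blocks every backdoor path, so it is the unique smallest valid adjustment set.

{C, K}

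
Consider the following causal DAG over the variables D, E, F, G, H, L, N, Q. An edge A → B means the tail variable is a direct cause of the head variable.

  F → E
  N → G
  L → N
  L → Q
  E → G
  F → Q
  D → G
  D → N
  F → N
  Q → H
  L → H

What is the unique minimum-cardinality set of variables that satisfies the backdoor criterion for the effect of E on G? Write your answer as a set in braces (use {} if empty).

Variables eligible for adjustment (non-descendants of E, excluding E and G): {D, F, H, L, N, Q}.
Backdoor paths from E to G:
  P1: E <- F -> N <- D -> G
  P2: E <- F -> N -> G
  P3: E <- F -> Q <- L -> N <- D -> G
  P4: E <- F -> Q <- L -> N -> G
  P5: E <- F -> Q -> H <- L -> N <- D -> G
  P6: E <- F -> Q -> H <- L -> N -> G
The empty set is not sufficient: P2 (E <- F -> N -> G) has no collider blocking it and no conditioned non-collider, so it is open.
Try {F}:
  P1: blocked at fork node F ∈ conditioning set.
  P2: blocked at fork node F ∈ conditioning set.
  P3: blocked at fork node F ∈ conditioning set.
  P4: blocked at fork node F ∈ conditioning set.
  P5: blocked at fork node F ∈ conditioning set.
  P6: blocked at fork node F ∈ conditioning set.
{F} contains no descendant of E and blocks every backdoor path.
No other singleton works — e.g. {D} leaves P2 open — so {F} is the unique smallest valid adjustment set.

{F}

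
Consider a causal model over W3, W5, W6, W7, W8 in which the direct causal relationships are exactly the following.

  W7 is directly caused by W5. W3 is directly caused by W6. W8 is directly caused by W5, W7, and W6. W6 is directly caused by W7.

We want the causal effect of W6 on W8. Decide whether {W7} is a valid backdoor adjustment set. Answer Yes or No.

Backdoor paths from W6 to W8 (paths whose first edge points into W6):
  P1: W6 <- W7 <- W5 -> W8
  P2: W6 <- W7 -> W8
Condition 1 (no descendant of W6 in the set): holds — descendants of W6 are {W3, W8}; none are in {W7}.
Condition 2 (every backdoor path blocked by {W7}):
  P1: blocked at chain node W7 ∈ conditioning set.
  P2: blocked at fork node W7 ∈ conditioning set.
{W7} satisfies the backdoor criterion.

Yes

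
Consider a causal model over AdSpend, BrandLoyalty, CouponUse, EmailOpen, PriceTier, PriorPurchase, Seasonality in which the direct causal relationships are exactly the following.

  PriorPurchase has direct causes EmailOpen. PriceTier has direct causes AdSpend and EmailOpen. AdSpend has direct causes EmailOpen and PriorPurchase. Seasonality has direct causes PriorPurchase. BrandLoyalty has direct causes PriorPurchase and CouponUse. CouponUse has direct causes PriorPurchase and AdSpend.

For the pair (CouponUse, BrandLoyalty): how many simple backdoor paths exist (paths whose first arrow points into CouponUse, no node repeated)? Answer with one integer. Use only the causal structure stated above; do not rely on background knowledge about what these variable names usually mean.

4

A backdoor path from CouponUse to BrandLoyalty is any simple undirected path whose first edge points into CouponUse (i.e. leaves CouponUse via a parent).
Parents of CouponUse: {AdSpend, PriorPurchase}.
Enumerating:
  P1: CouponUse <- PriorPurchase -> BrandLoyalty
  P2: CouponUse <- AdSpend <- EmailOpen -> PriorPurchase -> BrandLoyalty
  P3: CouponUse <- AdSpend <- PriorPurchase -> BrandLoyalty
  P4: CouponUse <- AdSpend -> PriceTier <- EmailOpen -> PriorPurchase -> BrandLoyalty
That exhausts the simple backdoor paths. Count: 4.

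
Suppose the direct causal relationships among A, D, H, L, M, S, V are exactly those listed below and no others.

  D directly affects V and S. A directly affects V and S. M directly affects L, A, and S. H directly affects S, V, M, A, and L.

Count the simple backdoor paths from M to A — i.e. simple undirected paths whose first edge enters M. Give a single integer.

A backdoor path from M to A is any simple undirected path whose first edge points into M (i.e. leaves M via a parent).
Parents of M: {H}.
Enumerating:
  P1: M <- H -> A
  P2: M <- H -> V <- D -> S <- A
  P3: M <- H -> V <- A
  P4: M <- H -> S <- D -> V <- A
  P5: M <- H -> S <- A
That exhausts the simple backdoor paths. Count: 5.

5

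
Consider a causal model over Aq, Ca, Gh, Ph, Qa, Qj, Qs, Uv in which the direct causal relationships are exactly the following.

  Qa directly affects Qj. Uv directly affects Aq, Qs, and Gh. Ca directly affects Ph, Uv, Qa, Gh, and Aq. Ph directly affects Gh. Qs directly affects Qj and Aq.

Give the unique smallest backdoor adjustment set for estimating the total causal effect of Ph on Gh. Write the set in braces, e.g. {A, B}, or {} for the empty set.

Variables eligible for adjustment (non-descendants of Ph, excluding Ph and Gh): {Aq, Ca, Qa, Qj, Qs, Uv}.
Backdoor paths from Ph to Gh:
  P1: Ph <- Ca -> Qa -> Qj <- Qs <- Uv -> Gh
  P2: Ph <- Ca -> Qa -> Qj <- Qs -> Aq <- Uv -> Gh
  P3: Ph <- Ca -> Uv -> Gh
  P4: Ph <- Ca -> Gh
  P5: Ph <- Ca -> Aq <- Uv -> Gh
  P6: Ph <- Ca -> Aq <- Qs <- Uv -> Gh
The empty set is not sufficient: P3 (Ph <- Ca -> Uv -> Gh) has no collider blocking it and no conditioned non-collider, so it is open.
Try {Ca}:
  P1: blocked at fork node Ca ∈ conditioning set.
  P2: blocked at fork node Ca ∈ conditioning set.
  P3: blocked at fork node Ca ∈ conditioning set.
  P4: blocked at fork node Ca ∈ conditioning set.
  P5: blocked at fork node Ca ∈ conditioning set.
  P6: blocked at fork node Ca ∈ conditioning set.
{Ca} contains no descendant of Ph and blocks every backdoor path.
No other singleton works — e.g. {Qa} leaves P3 open — so {Ca} is the unique smallest valid adjustment set.

{Ca}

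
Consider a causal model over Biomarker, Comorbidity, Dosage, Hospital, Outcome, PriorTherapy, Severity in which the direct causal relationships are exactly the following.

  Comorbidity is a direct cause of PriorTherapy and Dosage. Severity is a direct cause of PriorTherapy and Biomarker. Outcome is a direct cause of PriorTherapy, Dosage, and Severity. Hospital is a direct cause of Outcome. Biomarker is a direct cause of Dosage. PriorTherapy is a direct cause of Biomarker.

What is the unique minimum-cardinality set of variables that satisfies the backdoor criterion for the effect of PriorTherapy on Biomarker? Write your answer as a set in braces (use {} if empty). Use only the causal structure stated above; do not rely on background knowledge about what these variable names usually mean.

{Severity}

Variables eligible for adjustment (non-descendants of PriorTherapy, excluding PriorTherapy and Biomarker): {Comorbidity, Hospital, Outcome, Severity}.
Backdoor paths from PriorTherapy to Biomarker:
  P1: PriorTherapy <- Comorbidity -> Dosage <- Outcome -> Severity -> Biomarker
  P2: PriorTherapy <- Comorbidity -> Dosage <- Biomarker
  P3: PriorTherapy <- Outcome -> Severity -> Biomarker
  P4: PriorTherapy <- Outcome -> Dosage <- Biomarker
  P5: PriorTherapy <- Severity <- Outcome -> Dosage <- Biomarker
  P6: PriorTherapy <- Severity -> Biomarker
The empty set is not sufficient: P3 (PriorTherapy <- Outcome -> Severity -> Biomarker) has no collider blocking it and no conditioned non-collider, so it is open.
Try {Severity}:
  P1: blocked at collider Dosage (neither it nor any descendant is in the conditioning set).
  P2: blocked at collider Dosage (neither it nor any descendant is in the conditioning set).
  P3: blocked at chain node Severity ∈ conditioning set.
  P4: blocked at collider Dosage (neither it nor any descendant is in the conditioning set).
  P5: blocked at chain node Severity ∈ conditioning set.
  P6: blocked at fork node Severity ∈ conditioning set.
{Severity} contains no descendant of PriorTherapy and blocks every backdoor path.
No other singleton works — e.g. {Comorbidity} leaves P3 open — so {Severity} is the unique smallest valid adjustment set.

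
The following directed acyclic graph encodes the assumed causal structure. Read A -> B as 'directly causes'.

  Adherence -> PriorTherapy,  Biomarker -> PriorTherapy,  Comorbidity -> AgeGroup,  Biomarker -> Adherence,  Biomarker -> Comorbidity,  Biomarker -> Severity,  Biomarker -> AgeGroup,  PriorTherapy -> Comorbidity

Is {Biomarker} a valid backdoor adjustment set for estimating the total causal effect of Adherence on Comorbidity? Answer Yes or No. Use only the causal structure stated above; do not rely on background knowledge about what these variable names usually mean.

Backdoor paths from Adherence to Comorbidity (paths whose first edge points into Adherence):
  P1: Adherence <- Biomarker -> PriorTherapy -> Comorbidity
  P2: Adherence <- Biomarker -> Comorbidity
  P3: Adherence <- Biomarker -> AgeGroup <- Comorbidity
Condition 1 (no descendant of Adherence in the set): holds — descendants of Adherence are {AgeGroup, Comorbidity, PriorTherapy}; none are in {Biomarker}.
Condition 2 (every backdoor path blocked by {Biomarker}):
  P1: blocked at fork node Biomarker ∈ conditioning set.
  P2: blocked at fork node Biomarker ∈ conditioning set.
  P3: blocked at fork node Biomarker ∈ conditioning set.
{Biomarker} satisfies the backdoor criterion.

Yes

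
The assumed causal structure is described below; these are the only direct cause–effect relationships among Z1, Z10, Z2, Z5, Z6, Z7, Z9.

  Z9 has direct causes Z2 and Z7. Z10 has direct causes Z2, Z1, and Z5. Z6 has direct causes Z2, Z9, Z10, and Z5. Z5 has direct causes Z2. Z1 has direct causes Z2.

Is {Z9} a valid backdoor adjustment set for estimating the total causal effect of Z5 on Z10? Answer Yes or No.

No

Backdoor paths from Z5 to Z10 (paths whose first edge points into Z5):
  P1: Z5 <- Z2 -> Z1 -> Z10
  P2: Z5 <- Z2 -> Z10
  P3: Z5 <- Z2 -> Z9 -> Z6 <- Z10
  P4: Z5 <- Z2 -> Z6 <- Z10
Condition 1 (no descendant of Z5 in the set): holds — descendants of Z5 are {Z10, Z6}; none are in {Z9}.
Condition 2 (every backdoor path blocked by {Z9}):
  P1: open — no interior node is in the conditioning set.
  P2: open — no interior node is in the conditioning set.
  P3: blocked at chain node Z9 ∈ conditioning set.
  P4: blocked at collider Z6 (neither it nor any descendant is in the conditioning set).
{Z9} does not satisfy the backdoor criterion.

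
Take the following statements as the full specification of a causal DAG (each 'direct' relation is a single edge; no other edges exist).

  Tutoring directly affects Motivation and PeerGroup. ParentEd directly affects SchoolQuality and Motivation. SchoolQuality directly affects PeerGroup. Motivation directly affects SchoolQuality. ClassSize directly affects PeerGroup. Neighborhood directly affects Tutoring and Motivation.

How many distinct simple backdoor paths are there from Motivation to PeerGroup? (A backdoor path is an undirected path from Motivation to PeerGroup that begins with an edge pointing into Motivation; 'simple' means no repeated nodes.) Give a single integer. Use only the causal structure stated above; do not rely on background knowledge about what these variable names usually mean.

A backdoor path from Motivation to PeerGroup is any simple undirected path whose first edge points into Motivation (i.e. leaves Motivation via a parent).
Parents of Motivation: {Neighborhood, ParentEd, Tutoring}.
Enumerating:
  P1: Motivation <- Neighborhood -> Tutoring -> PeerGroup
  P2: Motivation <- Tutoring -> PeerGroup
  P3: Motivation <- ParentEd -> SchoolQuality -> PeerGroup
That exhausts the simple backdoor paths. Count: 3.

3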